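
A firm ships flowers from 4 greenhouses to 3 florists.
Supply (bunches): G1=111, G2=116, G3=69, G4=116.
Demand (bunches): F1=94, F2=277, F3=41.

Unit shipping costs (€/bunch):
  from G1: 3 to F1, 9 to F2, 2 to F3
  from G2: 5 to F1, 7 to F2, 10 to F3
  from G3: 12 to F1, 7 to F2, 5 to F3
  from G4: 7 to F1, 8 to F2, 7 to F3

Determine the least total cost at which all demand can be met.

2467

An optimal shipping plan:
  G1→F1: 70 × €3 = €210
  G1→F3: 41 × €2 = €82
  G2→F1: 24 × €5 = €120
  G2→F2: 92 × €7 = €644
  G3→F2: 69 × €7 = €483
  G4→F2: 116 × €8 = €928
Total = 210 + 82 + 120 + 644 + 483 + 928 = €2467.
(Supply check: G1 ships 111; G2 ships 116; G3 ships 69; G4 ships 116.)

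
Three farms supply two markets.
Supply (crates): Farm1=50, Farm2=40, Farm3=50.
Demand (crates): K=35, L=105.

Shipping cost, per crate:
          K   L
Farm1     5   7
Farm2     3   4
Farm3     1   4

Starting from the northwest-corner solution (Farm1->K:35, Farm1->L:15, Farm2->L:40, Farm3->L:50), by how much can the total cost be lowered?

Current plan cost = 35·5 + 15·7 + 40·4 + 50·4 = 640.
Optimal plan:
  Farm1→L: 50 crates
  Farm2→L: 40 crates
  Farm3→K: 35 crates
  Farm3→L: 15 crates
Optimal cost = 605.
Saving = 640 − 605 = 35.

35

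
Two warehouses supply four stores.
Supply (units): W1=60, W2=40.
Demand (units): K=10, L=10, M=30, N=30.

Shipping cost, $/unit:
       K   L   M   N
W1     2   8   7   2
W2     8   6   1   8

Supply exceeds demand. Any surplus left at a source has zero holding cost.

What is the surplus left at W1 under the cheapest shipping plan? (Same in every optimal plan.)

20

Minimum-cost shipments:
  W1→K: 10 × $2 = $20
  W1→N: 30 × $2 = $60
  W2→L: 10 × $6 = $60
  W2→M: 30 × $1 = $30
Total cost = $170.
W1 ships 40 of its 60, leaving 20.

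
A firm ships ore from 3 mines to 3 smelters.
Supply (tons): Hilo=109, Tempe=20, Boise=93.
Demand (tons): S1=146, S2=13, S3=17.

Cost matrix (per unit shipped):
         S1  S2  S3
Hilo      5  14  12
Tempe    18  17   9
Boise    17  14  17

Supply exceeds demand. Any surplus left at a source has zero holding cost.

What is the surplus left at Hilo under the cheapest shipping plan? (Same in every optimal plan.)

Minimum-cost shipments:
  Hilo–S1: 109 tons
  Tempe–S3: 17 tons
  Boise–S1: 37 tons
  Boise–S2: 13 tons
Total cost = 1509.
Hilo ships 109 of its 109, leaving 0.

0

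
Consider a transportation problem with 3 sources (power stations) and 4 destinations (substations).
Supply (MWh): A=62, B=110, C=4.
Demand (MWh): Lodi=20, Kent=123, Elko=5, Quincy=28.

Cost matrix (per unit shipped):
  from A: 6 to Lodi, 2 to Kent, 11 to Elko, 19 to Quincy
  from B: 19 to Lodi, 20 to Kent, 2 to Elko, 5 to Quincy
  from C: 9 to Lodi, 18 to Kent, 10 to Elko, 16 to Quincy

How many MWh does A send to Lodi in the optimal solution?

The minimum-cost plan:
  A→Kent: 62 × 2 = 124
  B→Lodi: 16 × 19 = 304
  B→Kent: 61 × 20 = 1220
  B→Elko: 5 × 2 = 10
  B→Quincy: 28 × 5 = 140
  C→Lodi: 4 × 9 = 36
Total cost = 1834.
The route A→Lodi is not used.

0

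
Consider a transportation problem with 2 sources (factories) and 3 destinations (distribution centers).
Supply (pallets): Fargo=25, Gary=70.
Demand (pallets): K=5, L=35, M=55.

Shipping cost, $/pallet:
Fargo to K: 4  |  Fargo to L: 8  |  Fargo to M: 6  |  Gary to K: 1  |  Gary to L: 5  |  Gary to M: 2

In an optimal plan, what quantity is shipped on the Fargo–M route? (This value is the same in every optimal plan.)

0

Optimal shipments:
  Fargo–L: 25 × $8 = $200
  Gary–K: 5 × $1 = $5
  Gary–L: 10 × $5 = $50
  Gary–M: 55 × $2 = $110
Total cost = $365.
The route Fargo→M is not used.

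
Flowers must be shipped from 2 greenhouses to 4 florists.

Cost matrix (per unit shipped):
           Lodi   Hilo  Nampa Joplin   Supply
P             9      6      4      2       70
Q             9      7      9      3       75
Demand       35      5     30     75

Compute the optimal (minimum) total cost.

Optimal allocation:
  P–Hilo: 5 × 6 = 30
  P–Nampa: 30 × 4 = 120
  P–Joplin: 35 × 2 = 70
  Q–Lodi: 35 × 9 = 315
  Q–Joplin: 40 × 3 = 120
Total = 30 + 120 + 70 + 315 + 120 = 655.

655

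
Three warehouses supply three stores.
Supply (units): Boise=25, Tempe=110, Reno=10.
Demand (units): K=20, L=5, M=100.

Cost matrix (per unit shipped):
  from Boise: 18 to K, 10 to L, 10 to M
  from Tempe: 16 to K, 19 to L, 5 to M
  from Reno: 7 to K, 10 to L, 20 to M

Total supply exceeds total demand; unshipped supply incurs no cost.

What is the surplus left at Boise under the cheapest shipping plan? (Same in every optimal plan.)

Minimum-cost shipments:
  Boise->L: 5 units
  Tempe->K: 10 units
  Tempe->M: 100 units
  Reno->K: 10 units
Total cost = 780.
Boise ships 5 of its 25, leaving 20.

20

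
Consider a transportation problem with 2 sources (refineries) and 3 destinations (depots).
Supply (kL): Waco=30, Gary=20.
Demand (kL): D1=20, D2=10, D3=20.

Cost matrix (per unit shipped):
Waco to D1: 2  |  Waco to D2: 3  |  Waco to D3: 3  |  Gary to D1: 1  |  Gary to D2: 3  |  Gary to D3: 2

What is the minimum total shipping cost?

110

An optimal shipping plan:
  Waco->D1: 20 × 2 = 40
  Waco->D2: 10 × 3 = 30
  Gary->D3: 20 × 2 = 40
Total = 40 + 30 + 40 = 110.
(Supply check: Waco ships 30; Gary ships 20.)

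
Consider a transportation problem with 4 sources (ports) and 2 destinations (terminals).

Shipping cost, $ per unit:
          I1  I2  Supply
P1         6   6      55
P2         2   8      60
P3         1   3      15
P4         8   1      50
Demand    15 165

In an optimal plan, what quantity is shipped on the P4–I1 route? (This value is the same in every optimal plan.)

Solving gives:
  P1->I2: 55 × $6 = $330
  P2->I1: 15 × $2 = $30
  P2->I2: 45 × $8 = $360
  P3->I2: 15 × $3 = $45
  P4->I2: 50 × $1 = $50
Total cost = $815.
The route P4→I1 is not used.

0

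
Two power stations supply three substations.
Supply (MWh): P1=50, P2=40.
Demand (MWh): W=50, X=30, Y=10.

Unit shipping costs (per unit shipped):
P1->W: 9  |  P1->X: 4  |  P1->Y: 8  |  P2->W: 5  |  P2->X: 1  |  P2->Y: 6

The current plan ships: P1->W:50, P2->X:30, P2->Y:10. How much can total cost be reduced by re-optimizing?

Current plan cost = 50·9 + 30·1 + 10·6 = 540.
Optimal plan:
  P1→W: 10 MWh
  P1→X: 30 MWh
  P1→Y: 10 MWh
  P2→W: 40 MWh
Optimal cost = 490.
Saving = 540 − 490 = 50.

50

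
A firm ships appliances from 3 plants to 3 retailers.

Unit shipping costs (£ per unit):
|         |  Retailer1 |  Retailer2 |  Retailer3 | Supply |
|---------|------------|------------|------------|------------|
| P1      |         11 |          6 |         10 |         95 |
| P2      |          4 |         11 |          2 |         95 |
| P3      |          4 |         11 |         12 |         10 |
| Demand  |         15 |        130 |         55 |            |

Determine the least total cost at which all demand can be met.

A cheapest plan:
  P1 to Retailer2: 95 × £6 = £570
  P2 to Retailer1: 15 × £4 = £60
  P2 to Retailer2: 25 × £11 = £275
  P2 to Retailer3: 55 × £2 = £110
  P3 to Retailer2: 10 × £11 = £110
Total = 570 + 60 + 275 + 110 + 110 = £1125.
(Supply check: P1 ships 95; P2 ships 95; P3 ships 10.)

1125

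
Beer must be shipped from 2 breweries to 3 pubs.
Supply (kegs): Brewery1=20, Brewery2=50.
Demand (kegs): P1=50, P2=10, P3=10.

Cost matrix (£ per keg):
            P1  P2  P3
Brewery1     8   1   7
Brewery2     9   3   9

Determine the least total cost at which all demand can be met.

530

Optimal allocation:
  Brewery1–P2: 10 × £1 = £10
  Brewery1–P3: 10 × £7 = £70
  Brewery2–P1: 50 × £9 = £450
Total = 10 + 70 + 450 = £530.
(Supply check: Brewery1 ships 20; Brewery2 ships 50.)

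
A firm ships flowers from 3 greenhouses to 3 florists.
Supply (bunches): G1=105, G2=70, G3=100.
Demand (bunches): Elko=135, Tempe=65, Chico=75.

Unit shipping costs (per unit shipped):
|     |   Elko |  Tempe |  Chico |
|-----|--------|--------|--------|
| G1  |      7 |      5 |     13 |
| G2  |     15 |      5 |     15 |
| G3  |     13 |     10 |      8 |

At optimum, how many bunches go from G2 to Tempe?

Solving gives:
  G1 to Elko: 105 bunches
  G2 to Elko: 5 bunches
  G2 to Tempe: 65 bunches
  G3 to Elko: 25 bunches
  G3 to Chico: 75 bunches
Total cost = 2060.
So G2→Tempe carries 65 bunches.

65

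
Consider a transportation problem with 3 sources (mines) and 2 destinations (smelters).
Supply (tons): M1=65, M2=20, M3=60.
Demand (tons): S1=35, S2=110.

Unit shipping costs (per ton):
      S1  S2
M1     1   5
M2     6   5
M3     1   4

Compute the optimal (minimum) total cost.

Optimal allocation:
  M1->S1: 35 × 1 = 35
  M1->S2: 30 × 5 = 150
  M2->S2: 20 × 5 = 100
  M3->S2: 60 × 4 = 240
Total = 35 + 150 + 100 + 240 = 525.
(Supply check: M1 ships 65; M2 ships 20; M3 ships 60.)

525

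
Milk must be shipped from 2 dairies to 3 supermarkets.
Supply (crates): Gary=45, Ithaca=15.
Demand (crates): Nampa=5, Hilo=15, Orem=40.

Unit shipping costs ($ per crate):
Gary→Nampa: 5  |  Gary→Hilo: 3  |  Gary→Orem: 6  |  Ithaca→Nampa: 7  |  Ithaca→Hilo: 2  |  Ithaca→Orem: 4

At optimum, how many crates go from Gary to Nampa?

Solving gives:
  Gary–Nampa: 5 × $5 = $25
  Gary–Hilo: 15 × $3 = $45
  Gary–Orem: 25 × $6 = $150
  Ithaca–Orem: 15 × $4 = $60
Total cost = $280.
So Gary→Nampa carries 5 crates.

5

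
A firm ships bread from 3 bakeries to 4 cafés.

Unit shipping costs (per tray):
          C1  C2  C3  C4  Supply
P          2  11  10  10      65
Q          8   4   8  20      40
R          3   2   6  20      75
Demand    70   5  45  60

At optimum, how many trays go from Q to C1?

0

The minimum-cost plan:
  P–C1: 5 × 2 = 10
  P–C4: 60 × 10 = 600
  Q–C2: 5 × 4 = 20
  Q–C3: 35 × 8 = 280
  R–C1: 65 × 3 = 195
  R–C3: 10 × 6 = 60
Total cost = 1165.
The route Q→C1 is not used.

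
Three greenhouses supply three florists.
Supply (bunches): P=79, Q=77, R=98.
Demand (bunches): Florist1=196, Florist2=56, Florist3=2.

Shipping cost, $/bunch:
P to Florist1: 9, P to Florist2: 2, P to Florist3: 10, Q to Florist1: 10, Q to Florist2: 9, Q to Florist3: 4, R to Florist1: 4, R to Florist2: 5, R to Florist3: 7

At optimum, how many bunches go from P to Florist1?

23

The minimum-cost plan:
  P–Florist1: 23 × $9 = $207
  P–Florist2: 56 × $2 = $112
  Q–Florist1: 75 × $10 = $750
  Q–Florist3: 2 × $4 = $8
  R–Florist1: 98 × $4 = $392
Total cost = $1469.
So P→Florist1 carries 23 bunches.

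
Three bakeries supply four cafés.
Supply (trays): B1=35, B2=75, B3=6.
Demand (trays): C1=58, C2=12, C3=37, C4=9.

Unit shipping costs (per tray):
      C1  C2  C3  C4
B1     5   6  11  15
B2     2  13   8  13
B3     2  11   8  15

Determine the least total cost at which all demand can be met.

661

An optimal shipping plan:
  B1→C2: 12 × 6 = 72
  B1→C3: 14 × 11 = 154
  B1→C4: 9 × 15 = 135
  B2→C1: 52 × 2 = 104
  B2→C3: 23 × 8 = 184
  B3→C1: 6 × 2 = 12
Total = 72 + 154 + 135 + 104 + 184 + 12 = 661.
(Supply check: B1 ships 35; B2 ships 75; B3 ships 6.)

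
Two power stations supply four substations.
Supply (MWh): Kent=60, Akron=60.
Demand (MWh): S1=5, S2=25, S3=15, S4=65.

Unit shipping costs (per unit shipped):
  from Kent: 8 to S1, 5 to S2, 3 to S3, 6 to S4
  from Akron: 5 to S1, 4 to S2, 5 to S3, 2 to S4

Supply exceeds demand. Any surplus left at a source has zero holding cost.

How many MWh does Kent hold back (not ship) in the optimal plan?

An optimal plan:
  Kent->S1: 5 MWh
  Kent->S2: 25 MWh
  Kent->S3: 15 MWh
  Kent->S4: 5 MWh
  Akron->S4: 60 MWh
Total cost = 360.
Kent ships 50 of its 60, leaving 10.

10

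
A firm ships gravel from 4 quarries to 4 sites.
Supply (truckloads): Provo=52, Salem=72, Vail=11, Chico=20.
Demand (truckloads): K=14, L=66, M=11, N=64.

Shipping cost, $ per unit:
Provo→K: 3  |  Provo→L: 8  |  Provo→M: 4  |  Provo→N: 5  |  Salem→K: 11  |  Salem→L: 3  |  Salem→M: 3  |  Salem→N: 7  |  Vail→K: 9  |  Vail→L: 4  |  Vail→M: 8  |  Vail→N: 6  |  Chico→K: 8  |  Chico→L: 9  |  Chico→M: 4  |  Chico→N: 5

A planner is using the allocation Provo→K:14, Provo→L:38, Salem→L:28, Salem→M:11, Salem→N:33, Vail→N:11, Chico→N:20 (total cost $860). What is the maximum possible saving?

Current plan cost = 14·3 + 38·8 + 28·3 + 11·3 + 33·7 + 11·6 + 20·5 = $860.
Optimal plan:
  Provo–K: 14 × $3 = $42
  Provo–N: 38 × $5 = $190
  Salem–L: 61 × $3 = $183
  Salem–M: 11 × $3 = $33
  Vail–L: 5 × $4 = $20
  Vail–N: 6 × $6 = $36
  Chico–N: 20 × $5 = $100
Optimal cost = $604.
Saving = 860 − 604 = $256.

256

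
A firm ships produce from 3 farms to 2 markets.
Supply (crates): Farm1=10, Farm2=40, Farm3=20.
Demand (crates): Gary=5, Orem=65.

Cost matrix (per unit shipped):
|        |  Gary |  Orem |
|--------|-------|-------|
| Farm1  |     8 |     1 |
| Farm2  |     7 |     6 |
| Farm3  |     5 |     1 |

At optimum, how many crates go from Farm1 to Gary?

Solving gives:
  Farm1–Orem: 10 × 1 = 10
  Farm2–Gary: 5 × 7 = 35
  Farm2–Orem: 35 × 6 = 210
  Farm3–Orem: 20 × 1 = 20
Total cost = 275.
The route Farm1→Gary is not used.

0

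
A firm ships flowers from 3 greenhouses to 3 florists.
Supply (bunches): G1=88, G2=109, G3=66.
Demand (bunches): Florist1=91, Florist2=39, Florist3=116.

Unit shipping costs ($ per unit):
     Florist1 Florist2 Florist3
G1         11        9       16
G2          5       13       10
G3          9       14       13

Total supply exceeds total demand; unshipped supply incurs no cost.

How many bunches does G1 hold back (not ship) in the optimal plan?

17

Minimum-cost shipments:
  G1→Florist2: 39 × $9 = $351
  G1→Florist3: 32 × $16 = $512
  G2→Florist1: 91 × $5 = $455
  G2→Florist3: 18 × $10 = $180
  G3→Florist3: 66 × $13 = $858
Total cost = $2356.
G1 ships 71 of its 88, leaving 17.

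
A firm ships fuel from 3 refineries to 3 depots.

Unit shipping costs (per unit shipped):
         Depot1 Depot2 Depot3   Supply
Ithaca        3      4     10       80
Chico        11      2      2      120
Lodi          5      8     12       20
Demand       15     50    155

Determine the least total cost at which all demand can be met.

875

An optimal shipping plan:
  Ithaca–Depot2: 50 × 4 = 200
  Ithaca–Depot3: 30 × 10 = 300
  Chico–Depot3: 120 × 2 = 240
  Lodi–Depot1: 15 × 5 = 75
  Lodi–Depot3: 5 × 12 = 60
Total = 200 + 300 + 240 + 75 + 60 = 875.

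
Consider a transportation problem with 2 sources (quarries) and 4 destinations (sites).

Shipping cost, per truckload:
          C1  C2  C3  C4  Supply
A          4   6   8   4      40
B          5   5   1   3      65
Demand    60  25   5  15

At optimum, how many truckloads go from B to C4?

15

Solving gives:
  A to C1: 40 × 4 = 160
  B to C1: 20 × 5 = 100
  B to C2: 25 × 5 = 125
  B to C3: 5 × 1 = 5
  B to C4: 15 × 3 = 45
Total cost = 435.
So B→C4 carries 15 truckloads.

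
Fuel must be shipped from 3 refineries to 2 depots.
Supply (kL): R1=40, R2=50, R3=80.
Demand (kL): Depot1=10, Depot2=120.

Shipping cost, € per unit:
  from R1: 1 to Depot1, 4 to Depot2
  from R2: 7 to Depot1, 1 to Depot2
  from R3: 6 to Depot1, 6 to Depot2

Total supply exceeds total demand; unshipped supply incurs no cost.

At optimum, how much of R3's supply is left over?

40

An optimal plan:
  R1->Depot1: 10 kL
  R1->Depot2: 30 kL
  R2->Depot2: 50 kL
  R3->Depot2: 40 kL
Total cost = €420.
R3 ships 40 of its 80, leaving 40.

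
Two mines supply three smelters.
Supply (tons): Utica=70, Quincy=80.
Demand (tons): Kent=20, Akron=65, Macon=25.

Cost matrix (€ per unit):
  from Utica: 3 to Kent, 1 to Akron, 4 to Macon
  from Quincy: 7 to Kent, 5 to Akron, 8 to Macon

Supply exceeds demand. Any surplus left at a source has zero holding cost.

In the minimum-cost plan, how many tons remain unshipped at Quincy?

An optimal plan:
  Utica–Kent: 20 tons
  Utica–Akron: 50 tons
  Quincy–Akron: 15 tons
  Quincy–Macon: 25 tons
Total cost = €385.
Quincy ships 40 of its 80, leaving 40.

40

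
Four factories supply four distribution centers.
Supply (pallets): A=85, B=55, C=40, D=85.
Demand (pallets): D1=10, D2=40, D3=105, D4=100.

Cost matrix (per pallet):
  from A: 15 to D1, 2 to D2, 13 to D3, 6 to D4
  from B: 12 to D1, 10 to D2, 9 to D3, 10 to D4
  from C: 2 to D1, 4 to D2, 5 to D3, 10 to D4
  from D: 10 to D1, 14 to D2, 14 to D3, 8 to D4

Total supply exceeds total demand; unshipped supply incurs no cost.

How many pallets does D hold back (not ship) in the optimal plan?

Minimum-cost shipments:
  A to D2: 40 pallets
  A to D4: 45 pallets
  B to D3: 55 pallets
  C to D3: 40 pallets
  D to D1: 10 pallets
  D to D3: 10 pallets
  D to D4: 55 pallets
Total cost = 1725.
D ships 75 of its 85, leaving 10.

10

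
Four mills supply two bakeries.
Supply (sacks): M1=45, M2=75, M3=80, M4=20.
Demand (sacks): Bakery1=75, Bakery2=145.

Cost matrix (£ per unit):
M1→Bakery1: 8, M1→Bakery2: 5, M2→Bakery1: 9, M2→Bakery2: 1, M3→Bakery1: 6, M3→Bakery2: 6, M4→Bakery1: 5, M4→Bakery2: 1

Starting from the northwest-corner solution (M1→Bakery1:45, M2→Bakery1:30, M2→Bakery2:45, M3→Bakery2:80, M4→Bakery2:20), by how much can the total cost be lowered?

Current plan cost = 45·8 + 30·9 + 45·1 + 80·6 + 20·1 = £1175.
Optimal plan:
  M1 to Bakery2: 45 sacks
  M2 to Bakery2: 75 sacks
  M3 to Bakery1: 75 sacks
  M3 to Bakery2: 5 sacks
  M4 to Bakery2: 20 sacks
Optimal cost = £800.
Saving = 1175 − 800 = £375.

375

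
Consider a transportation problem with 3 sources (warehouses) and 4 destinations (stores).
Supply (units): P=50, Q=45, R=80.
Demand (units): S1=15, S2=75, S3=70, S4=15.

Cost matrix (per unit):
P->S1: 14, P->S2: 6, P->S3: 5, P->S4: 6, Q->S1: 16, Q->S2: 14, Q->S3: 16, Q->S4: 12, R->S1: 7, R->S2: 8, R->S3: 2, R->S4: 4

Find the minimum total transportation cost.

1120

An optimal shipping plan:
  P->S2: 50 units
  Q->S1: 5 units
  Q->S2: 25 units
  Q->S4: 15 units
  R->S1: 10 units
  R->S3: 70 units
Total cost = 1120.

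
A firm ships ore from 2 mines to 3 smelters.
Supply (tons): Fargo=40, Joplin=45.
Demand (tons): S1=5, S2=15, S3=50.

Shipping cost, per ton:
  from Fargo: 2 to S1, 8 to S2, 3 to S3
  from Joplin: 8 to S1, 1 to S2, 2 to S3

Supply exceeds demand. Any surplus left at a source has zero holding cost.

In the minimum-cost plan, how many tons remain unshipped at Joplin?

An optimal plan:
  Fargo->S1: 5 × 2 = 10
  Fargo->S3: 20 × 3 = 60
  Joplin->S2: 15 × 1 = 15
  Joplin->S3: 30 × 2 = 60
Total cost = 145.
Joplin ships 45 of its 45, leaving 0.

0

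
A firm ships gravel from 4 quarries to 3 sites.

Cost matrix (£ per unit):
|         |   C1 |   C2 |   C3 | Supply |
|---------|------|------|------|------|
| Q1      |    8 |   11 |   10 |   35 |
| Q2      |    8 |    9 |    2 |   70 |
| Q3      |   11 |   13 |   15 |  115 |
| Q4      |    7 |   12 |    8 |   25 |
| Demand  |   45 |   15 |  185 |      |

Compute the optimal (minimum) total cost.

2205

One minimum-cost allocation:
  Q1 to C3: 35 truckloads
  Q2 to C3: 70 truckloads
  Q3 to C1: 45 truckloads
  Q3 to C2: 15 truckloads
  Q3 to C3: 55 truckloads
  Q4 to C3: 25 truckloads
Total cost = £2205.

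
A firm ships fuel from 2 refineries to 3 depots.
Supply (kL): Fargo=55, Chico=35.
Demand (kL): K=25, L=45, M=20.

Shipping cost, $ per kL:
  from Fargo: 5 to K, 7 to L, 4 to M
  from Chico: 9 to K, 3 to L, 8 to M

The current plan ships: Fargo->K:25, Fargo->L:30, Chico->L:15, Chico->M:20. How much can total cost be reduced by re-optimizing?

Current plan cost = 25·5 + 30·7 + 15·3 + 20·8 = $540.
Optimal plan:
  Fargo→K: 25 kL
  Fargo→L: 10 kL
  Fargo→M: 20 kL
  Chico→L: 35 kL
Optimal cost = $380.
Saving = 540 − 380 = $160.

160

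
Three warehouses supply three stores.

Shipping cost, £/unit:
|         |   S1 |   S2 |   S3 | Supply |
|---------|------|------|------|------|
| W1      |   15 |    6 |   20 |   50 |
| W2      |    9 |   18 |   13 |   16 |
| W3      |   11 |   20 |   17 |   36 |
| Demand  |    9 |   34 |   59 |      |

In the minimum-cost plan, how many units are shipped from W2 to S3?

Optimal shipments:
  W1→S2: 34 × £6 = £204
  W1→S3: 16 × £20 = £320
  W2→S3: 16 × £13 = £208
  W3→S1: 9 × £11 = £99
  W3→S3: 27 × £17 = £459
Total cost = £1290.
So W2→S3 carries 16 units.

16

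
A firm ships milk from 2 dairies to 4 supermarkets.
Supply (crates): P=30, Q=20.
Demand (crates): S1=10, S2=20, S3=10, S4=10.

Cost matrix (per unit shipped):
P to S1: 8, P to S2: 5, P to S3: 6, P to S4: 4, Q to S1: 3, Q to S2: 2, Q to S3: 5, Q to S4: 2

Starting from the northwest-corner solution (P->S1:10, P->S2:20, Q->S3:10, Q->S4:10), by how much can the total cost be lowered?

50

Current plan cost = 10·8 + 20·5 + 10·5 + 10·2 = 250.
Optimal plan:
  P to S2: 10 × 5 = 50
  P to S3: 10 × 6 = 60
  P to S4: 10 × 4 = 40
  Q to S1: 10 × 3 = 30
  Q to S2: 10 × 2 = 20
Optimal cost = 200.
Saving = 250 − 200 = 50.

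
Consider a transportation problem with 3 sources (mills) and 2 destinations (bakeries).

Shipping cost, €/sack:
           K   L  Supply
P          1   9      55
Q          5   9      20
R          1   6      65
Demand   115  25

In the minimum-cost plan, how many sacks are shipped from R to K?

Solving gives:
  P->K: 55 × €1 = €55
  Q->L: 20 × €9 = €180
  R->K: 60 × €1 = €60
  R->L: 5 × €6 = €30
Total cost = €325.
So R→K carries 60 sacks.

60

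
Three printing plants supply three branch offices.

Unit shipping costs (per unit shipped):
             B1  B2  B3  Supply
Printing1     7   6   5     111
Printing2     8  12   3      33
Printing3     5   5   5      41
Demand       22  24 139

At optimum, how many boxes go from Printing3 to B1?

22

Optimal shipments:
  Printing1 to B2: 5 × 6 = 30
  Printing1 to B3: 106 × 5 = 530
  Printing2 to B3: 33 × 3 = 99
  Printing3 to B1: 22 × 5 = 110
  Printing3 to B2: 19 × 5 = 95
Total cost = 864.
So Printing3→B1 carries 22 boxes.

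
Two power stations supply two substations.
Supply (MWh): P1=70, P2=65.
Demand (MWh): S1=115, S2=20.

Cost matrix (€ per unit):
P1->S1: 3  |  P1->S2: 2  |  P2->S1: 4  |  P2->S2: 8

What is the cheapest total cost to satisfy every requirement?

Optimal allocation:
  P1->S1: 50 × €3 = €150
  P1->S2: 20 × €2 = €40
  P2->S1: 65 × €4 = €260
Total = 150 + 40 + 260 = €450.

450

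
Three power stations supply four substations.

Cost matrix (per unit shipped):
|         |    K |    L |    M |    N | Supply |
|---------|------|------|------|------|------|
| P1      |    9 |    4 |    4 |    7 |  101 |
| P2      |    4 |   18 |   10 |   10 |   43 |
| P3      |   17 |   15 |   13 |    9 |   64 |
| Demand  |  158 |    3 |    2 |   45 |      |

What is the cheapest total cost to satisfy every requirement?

1784

Optimal allocation:
  P1->K: 96 × 9 = 864
  P1->L: 3 × 4 = 12
  P1->M: 2 × 4 = 8
  P2->K: 43 × 4 = 172
  P3->K: 19 × 17 = 323
  P3->N: 45 × 9 = 405
Total = 864 + 12 + 8 + 172 + 323 + 405 = 1784.
(Supply check: P1 ships 101; P2 ships 43; P3 ships 64.)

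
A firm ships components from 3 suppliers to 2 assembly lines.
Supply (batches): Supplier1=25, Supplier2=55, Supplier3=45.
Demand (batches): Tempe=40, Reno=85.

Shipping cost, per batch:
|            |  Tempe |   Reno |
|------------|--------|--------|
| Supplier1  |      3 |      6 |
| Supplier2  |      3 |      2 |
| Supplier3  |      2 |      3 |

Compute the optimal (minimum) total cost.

A cheapest plan:
  Supplier1->Tempe: 25 × 3 = 75
  Supplier2->Reno: 55 × 2 = 110
  Supplier3->Tempe: 15 × 2 = 30
  Supplier3->Reno: 30 × 3 = 90
Total = 75 + 110 + 30 + 90 = 305.

305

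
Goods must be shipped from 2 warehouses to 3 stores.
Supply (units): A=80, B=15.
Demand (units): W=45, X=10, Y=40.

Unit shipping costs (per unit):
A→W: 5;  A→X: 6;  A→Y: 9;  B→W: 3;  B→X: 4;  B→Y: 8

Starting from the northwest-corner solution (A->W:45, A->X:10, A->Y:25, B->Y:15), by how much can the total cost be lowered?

15

Current plan cost = 45·5 + 10·6 + 25·9 + 15·8 = 630.
Optimal plan:
  A->W: 30 units
  A->X: 10 units
  A->Y: 40 units
  B->W: 15 units
Optimal cost = 615.
Saving = 630 − 615 = 15.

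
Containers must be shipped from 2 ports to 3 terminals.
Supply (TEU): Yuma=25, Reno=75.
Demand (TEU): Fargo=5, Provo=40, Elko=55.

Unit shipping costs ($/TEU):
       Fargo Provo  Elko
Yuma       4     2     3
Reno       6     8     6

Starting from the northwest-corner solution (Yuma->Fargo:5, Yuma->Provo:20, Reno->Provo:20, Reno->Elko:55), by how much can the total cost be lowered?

20

Current plan cost = 5·4 + 20·2 + 20·8 + 55·6 = $550.
Optimal plan:
  Yuma to Provo: 25 × $2 = $50
  Reno to Fargo: 5 × $6 = $30
  Reno to Provo: 15 × $8 = $120
  Reno to Elko: 55 × $6 = $330
Optimal cost = $530.
Saving = 550 − 530 = $20.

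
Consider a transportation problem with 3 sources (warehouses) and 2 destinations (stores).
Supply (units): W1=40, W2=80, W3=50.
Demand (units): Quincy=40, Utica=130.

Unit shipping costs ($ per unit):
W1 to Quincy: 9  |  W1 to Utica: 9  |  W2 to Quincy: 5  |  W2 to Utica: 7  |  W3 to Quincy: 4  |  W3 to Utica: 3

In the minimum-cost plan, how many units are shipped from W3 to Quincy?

Optimal shipments:
  W1->Utica: 40 × $9 = $360
  W2->Quincy: 40 × $5 = $200
  W2->Utica: 40 × $7 = $280
  W3->Utica: 50 × $3 = $150
Total cost = $990.
The route W3→Quincy is not used.

0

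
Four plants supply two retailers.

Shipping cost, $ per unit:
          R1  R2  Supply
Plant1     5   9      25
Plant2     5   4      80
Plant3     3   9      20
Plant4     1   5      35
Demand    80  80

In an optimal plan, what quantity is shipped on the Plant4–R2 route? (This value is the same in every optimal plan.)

0

Optimal shipments:
  Plant1–R1: 25 × $5 = $125
  Plant2–R2: 80 × $4 = $320
  Plant3–R1: 20 × $3 = $60
  Plant4–R1: 35 × $1 = $35
Total cost = $540.
The route Plant4→R2 is not used.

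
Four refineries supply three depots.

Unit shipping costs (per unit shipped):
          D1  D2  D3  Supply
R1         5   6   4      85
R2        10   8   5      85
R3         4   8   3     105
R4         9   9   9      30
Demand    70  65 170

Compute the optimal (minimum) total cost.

1490

A cheapest plan:
  R1->D2: 35 kL
  R1->D3: 50 kL
  R2->D3: 85 kL
  R3->D1: 70 kL
  R3->D3: 35 kL
  R4->D2: 30 kL
Total cost = 1490.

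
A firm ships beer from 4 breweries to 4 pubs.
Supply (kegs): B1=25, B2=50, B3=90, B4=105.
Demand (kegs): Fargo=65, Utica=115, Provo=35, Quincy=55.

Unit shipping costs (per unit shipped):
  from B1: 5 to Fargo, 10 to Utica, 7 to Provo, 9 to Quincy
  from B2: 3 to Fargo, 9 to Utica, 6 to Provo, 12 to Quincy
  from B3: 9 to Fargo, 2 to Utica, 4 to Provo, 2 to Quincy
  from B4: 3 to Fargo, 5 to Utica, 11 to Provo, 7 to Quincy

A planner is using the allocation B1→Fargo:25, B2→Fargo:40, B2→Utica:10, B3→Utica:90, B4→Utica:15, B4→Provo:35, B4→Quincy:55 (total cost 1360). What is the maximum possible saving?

350

Current plan cost = 25·5 + 40·3 + 10·9 + 90·2 + 15·5 + 35·11 + 55·7 = 1360.
Optimal plan:
  B1 to Provo: 25 × 7 = 175
  B2 to Fargo: 40 × 3 = 120
  B2 to Provo: 10 × 6 = 60
  B3 to Utica: 35 × 2 = 70
  B3 to Quincy: 55 × 2 = 110
  B4 to Fargo: 25 × 3 = 75
  B4 to Utica: 80 × 5 = 400
Optimal cost = 1010.
Saving = 1360 − 1010 = 350.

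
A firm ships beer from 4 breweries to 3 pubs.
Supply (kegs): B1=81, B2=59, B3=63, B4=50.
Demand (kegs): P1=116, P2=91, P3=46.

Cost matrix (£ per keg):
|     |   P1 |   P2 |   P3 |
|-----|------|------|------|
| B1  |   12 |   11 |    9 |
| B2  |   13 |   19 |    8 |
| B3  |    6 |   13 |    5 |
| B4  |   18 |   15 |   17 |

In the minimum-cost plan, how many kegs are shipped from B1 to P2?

Optimal shipments:
  B1→P1: 40 kegs
  B1→P2: 41 kegs
  B2→P1: 13 kegs
  B2→P3: 46 kegs
  B3→P1: 63 kegs
  B4→P2: 50 kegs
Total cost = £2596.
So B1→P2 carries 41 kegs.

41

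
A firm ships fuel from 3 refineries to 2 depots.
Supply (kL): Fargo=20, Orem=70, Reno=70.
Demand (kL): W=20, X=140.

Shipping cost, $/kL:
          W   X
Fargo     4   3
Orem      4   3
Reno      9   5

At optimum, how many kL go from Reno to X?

70

Optimal shipments:
  Fargo->X: 20 × $3 = $60
  Orem->W: 20 × $4 = $80
  Orem->X: 50 × $3 = $150
  Reno->X: 70 × $5 = $350
Total cost = $640.
So Reno→X carries 70 kL.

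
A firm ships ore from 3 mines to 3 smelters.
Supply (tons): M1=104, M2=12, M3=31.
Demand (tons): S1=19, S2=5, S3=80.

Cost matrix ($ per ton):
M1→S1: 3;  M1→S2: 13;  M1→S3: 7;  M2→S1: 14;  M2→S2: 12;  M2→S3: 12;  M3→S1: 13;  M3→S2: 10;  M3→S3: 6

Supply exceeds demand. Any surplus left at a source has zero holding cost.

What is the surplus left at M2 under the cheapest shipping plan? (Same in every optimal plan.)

12

Minimum-cost shipments:
  M1–S1: 19 × $3 = $57
  M1–S3: 54 × $7 = $378
  M3–S2: 5 × $10 = $50
  M3–S3: 26 × $6 = $156
Total cost = $641.
M2 ships 0 of its 12, leaving 12.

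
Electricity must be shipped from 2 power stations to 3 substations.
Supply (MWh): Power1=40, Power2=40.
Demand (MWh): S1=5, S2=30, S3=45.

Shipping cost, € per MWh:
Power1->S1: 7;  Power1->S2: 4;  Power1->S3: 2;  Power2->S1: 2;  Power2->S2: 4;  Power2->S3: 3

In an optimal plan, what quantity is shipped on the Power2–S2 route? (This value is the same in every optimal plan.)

Solving gives:
  Power1 to S3: 40 MWh
  Power2 to S1: 5 MWh
  Power2 to S2: 30 MWh
  Power2 to S3: 5 MWh
Total cost = €225.
So Power2→S2 carries 30 MWh.

30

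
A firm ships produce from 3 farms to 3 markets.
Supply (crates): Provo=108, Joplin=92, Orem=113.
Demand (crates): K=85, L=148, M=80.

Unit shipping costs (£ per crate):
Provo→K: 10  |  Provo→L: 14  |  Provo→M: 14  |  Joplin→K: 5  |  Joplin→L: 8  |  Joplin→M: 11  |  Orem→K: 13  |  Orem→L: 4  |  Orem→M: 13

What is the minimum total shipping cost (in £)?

An optimal shipping plan:
  Provo->K: 28 × £10 = £280
  Provo->M: 80 × £14 = £1120
  Joplin->K: 57 × £5 = £285
  Joplin->L: 35 × £8 = £280
  Orem->L: 113 × £4 = £452
Total = 280 + 1120 + 285 + 280 + 452 = £2417.

2417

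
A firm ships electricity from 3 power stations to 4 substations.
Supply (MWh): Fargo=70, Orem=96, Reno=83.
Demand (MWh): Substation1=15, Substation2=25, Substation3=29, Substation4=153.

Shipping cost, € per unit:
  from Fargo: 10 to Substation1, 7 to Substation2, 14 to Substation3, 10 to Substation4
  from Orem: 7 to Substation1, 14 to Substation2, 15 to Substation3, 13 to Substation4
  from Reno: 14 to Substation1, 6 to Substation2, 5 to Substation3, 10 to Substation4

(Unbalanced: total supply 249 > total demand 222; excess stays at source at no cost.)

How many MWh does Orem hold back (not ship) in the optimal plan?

Minimum-cost shipments:
  Fargo–Substation4: 70 × €10 = €700
  Orem–Substation1: 15 × €7 = €105
  Orem–Substation4: 54 × €13 = €702
  Reno–Substation2: 25 × €6 = €150
  Reno–Substation3: 29 × €5 = €145
  Reno–Substation4: 29 × €10 = €290
Total cost = €2092.
Orem ships 69 of its 96, leaving 27.

27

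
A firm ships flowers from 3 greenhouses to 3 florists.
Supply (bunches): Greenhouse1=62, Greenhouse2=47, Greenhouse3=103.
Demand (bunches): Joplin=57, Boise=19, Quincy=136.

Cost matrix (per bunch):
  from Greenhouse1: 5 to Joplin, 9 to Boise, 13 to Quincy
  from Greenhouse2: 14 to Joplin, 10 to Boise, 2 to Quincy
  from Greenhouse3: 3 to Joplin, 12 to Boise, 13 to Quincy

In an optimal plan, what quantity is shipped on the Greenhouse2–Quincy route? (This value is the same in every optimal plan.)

47

The minimum-cost plan:
  Greenhouse1–Boise: 19 × 9 = 171
  Greenhouse1–Quincy: 43 × 13 = 559
  Greenhouse2–Quincy: 47 × 2 = 94
  Greenhouse3–Joplin: 57 × 3 = 171
  Greenhouse3–Quincy: 46 × 13 = 598
Total cost = 1593.
So Greenhouse2→Quincy carries 47 bunches.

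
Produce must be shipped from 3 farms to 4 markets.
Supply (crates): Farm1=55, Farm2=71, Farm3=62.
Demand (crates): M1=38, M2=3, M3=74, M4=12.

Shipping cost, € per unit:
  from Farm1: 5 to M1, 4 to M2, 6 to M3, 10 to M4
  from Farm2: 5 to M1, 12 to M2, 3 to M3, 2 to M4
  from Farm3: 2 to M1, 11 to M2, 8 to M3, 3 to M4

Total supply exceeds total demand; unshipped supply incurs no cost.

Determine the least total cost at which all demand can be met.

355

Optimal allocation:
  Farm1→M2: 3 × €4 = €12
  Farm1→M3: 3 × €6 = €18
  Farm2→M3: 71 × €3 = €213
  Farm3→M1: 38 × €2 = €76
  Farm3→M4: 12 × €3 = €36
Total = 12 + 18 + 213 + 76 + 36 = €355.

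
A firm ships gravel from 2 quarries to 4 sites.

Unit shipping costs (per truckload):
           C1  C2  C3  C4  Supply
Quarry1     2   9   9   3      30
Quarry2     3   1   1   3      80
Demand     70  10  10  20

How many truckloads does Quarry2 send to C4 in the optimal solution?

The minimum-cost plan:
  Quarry1–C1: 30 × 2 = 60
  Quarry2–C1: 40 × 3 = 120
  Quarry2–C2: 10 × 1 = 10
  Quarry2–C3: 10 × 1 = 10
  Quarry2–C4: 20 × 3 = 60
Total cost = 260.
So Quarry2→C4 carries 20 truckloads.

20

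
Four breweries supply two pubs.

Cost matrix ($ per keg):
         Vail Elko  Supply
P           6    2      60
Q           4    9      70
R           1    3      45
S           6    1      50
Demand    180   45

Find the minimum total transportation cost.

760

A cheapest plan:
  P to Vail: 60 × $6 = $360
  Q to Vail: 70 × $4 = $280
  R to Vail: 45 × $1 = $45
  S to Vail: 5 × $6 = $30
  S to Elko: 45 × $1 = $45
Total = 360 + 280 + 45 + 30 + 45 = $760.
(Supply check: P ships 60; Q ships 70; R ships 45; S ships 50.)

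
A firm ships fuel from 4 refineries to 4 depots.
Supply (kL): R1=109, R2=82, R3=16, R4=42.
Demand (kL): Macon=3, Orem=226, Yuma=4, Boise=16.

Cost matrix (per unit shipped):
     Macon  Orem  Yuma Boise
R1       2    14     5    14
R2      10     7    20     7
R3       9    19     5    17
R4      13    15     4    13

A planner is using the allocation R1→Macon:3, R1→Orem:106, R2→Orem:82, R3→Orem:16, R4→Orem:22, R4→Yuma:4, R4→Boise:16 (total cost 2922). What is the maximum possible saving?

12

Current plan cost = 3·2 + 106·14 + 82·7 + 16·19 + 22·15 + 4·4 + 16·13 = 2922.
Optimal plan:
  R1–Macon: 3 × 2 = 6
  R1–Orem: 106 × 14 = 1484
  R2–Orem: 82 × 7 = 574
  R3–Orem: 12 × 19 = 228
  R3–Yuma: 4 × 5 = 20
  R4–Orem: 26 × 15 = 390
  R4–Boise: 16 × 13 = 208
Optimal cost = 2910.
Saving = 2922 − 2910 = 12.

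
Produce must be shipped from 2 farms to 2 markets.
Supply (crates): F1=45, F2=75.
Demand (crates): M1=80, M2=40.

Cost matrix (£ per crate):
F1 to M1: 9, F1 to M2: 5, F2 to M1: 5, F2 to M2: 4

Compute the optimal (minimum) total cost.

Optimal allocation:
  F1 to M1: 5 × £9 = £45
  F1 to M2: 40 × £5 = £200
  F2 to M1: 75 × £5 = £375
Total = 45 + 200 + 375 = £620.
(Supply check: F1 ships 45; F2 ships 75.)

620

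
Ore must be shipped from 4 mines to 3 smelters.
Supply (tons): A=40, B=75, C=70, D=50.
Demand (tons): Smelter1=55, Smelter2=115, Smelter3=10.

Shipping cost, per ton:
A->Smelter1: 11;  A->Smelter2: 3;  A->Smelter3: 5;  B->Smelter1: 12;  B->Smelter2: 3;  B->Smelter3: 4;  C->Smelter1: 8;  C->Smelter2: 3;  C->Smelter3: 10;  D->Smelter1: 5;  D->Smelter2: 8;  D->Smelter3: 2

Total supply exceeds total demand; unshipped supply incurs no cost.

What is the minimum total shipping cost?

675

Optimal allocation:
  A–Smelter2: 40 × 3 = 120
  B–Smelter2: 10 × 3 = 30
  B–Smelter3: 10 × 4 = 40
  C–Smelter1: 5 × 8 = 40
  C–Smelter2: 65 × 3 = 195
  D–Smelter1: 50 × 5 = 250
Total = 120 + 30 + 40 + 40 + 195 + 250 = 675.
(Supply check: A ships 40; B ships 20; C ships 70; D ships 50.)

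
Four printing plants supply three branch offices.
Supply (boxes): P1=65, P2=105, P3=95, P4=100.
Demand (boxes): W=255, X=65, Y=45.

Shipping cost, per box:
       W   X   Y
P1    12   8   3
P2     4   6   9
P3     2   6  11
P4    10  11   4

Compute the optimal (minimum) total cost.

An optimal shipping plan:
  P1→X: 65 boxes
  P2→W: 105 boxes
  P3→W: 95 boxes
  P4→W: 55 boxes
  P4→Y: 45 boxes
Total cost = 1860.

1860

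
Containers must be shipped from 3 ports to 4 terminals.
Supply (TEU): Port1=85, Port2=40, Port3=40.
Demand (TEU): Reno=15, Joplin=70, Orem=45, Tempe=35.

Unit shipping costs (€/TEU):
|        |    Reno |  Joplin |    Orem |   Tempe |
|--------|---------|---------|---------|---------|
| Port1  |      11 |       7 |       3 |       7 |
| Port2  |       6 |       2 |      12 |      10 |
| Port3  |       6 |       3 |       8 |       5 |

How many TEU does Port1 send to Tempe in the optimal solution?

Optimal shipments:
  Port1 to Joplin: 5 × €7 = €35
  Port1 to Orem: 45 × €3 = €135
  Port1 to Tempe: 35 × €7 = €245
  Port2 to Joplin: 40 × €2 = €80
  Port3 to Reno: 15 × €6 = €90
  Port3 to Joplin: 25 × €3 = €75
Total cost = €660.
So Port1→Tempe carries 35 TEU.

35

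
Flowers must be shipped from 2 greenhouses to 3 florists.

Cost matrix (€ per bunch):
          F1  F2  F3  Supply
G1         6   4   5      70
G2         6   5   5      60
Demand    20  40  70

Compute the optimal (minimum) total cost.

Optimal allocation:
  G1 to F1: 20 × €6 = €120
  G1 to F2: 40 × €4 = €160
  G1 to F3: 10 × €5 = €50
  G2 to F3: 60 × €5 = €300
Total = 120 + 160 + 50 + 300 = €630.

630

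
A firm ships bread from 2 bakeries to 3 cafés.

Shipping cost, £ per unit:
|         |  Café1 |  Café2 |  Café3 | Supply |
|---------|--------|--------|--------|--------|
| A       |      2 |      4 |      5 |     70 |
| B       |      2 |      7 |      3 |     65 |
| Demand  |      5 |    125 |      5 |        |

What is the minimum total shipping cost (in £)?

One minimum-cost allocation:
  A to Café2: 70 × £4 = £280
  B to Café1: 5 × £2 = £10
  B to Café2: 55 × £7 = £385
  B to Café3: 5 × £3 = £15
Total = 280 + 10 + 385 + 15 = £690.

690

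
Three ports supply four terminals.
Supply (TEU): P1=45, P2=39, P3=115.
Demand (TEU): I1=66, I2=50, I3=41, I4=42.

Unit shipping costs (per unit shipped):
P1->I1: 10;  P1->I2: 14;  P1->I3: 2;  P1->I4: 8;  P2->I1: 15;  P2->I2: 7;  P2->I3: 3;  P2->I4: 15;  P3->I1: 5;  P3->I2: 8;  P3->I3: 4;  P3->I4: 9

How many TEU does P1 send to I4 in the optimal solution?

Optimal shipments:
  P1→I3: 41 TEU
  P1→I4: 4 TEU
  P2→I2: 39 TEU
  P3→I1: 66 TEU
  P3→I2: 11 TEU
  P3→I4: 38 TEU
Total cost = 1147.
So P1→I4 carries 4 TEU.

4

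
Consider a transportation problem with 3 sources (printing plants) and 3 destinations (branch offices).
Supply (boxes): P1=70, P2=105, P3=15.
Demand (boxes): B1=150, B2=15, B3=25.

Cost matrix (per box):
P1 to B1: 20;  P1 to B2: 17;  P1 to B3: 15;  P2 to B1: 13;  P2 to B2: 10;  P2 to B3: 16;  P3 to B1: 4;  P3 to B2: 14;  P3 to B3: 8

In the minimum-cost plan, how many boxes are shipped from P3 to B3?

Optimal shipments:
  P1→B1: 30 boxes
  P1→B2: 15 boxes
  P1→B3: 25 boxes
  P2→B1: 105 boxes
  P3→B1: 15 boxes
Total cost = 2655.
The route P3→B3 is not used.

0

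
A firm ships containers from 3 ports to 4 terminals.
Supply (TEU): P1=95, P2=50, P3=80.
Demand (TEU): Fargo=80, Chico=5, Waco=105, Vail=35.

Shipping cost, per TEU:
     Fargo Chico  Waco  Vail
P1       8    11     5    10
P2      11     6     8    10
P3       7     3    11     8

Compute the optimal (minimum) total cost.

A cheapest plan:
  P1->Waco: 95 TEU
  P2->Chico: 5 TEU
  P2->Waco: 10 TEU
  P2->Vail: 35 TEU
  P3->Fargo: 80 TEU
Total cost = 1495.

1495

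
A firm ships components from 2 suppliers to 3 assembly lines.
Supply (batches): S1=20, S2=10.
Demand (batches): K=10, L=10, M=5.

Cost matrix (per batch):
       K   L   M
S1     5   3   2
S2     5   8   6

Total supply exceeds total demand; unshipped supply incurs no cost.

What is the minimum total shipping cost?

A cheapest plan:
  S1 to K: 5 × 5 = 25
  S1 to L: 10 × 3 = 30
  S1 to M: 5 × 2 = 10
  S2 to K: 5 × 5 = 25
Total = 25 + 30 + 10 + 25 = 90.
(Supply check: S1 ships 20; S2 ships 5.)

90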